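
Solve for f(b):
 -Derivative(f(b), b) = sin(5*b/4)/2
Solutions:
 f(b) = C1 + 2*cos(5*b/4)/5


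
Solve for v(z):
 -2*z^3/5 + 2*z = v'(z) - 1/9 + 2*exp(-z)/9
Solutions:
 v(z) = C1 - z^4/10 + z^2 + z/9 + 2*exp(-z)/9


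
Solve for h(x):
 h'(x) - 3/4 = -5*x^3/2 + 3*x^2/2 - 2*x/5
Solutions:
 h(x) = C1 - 5*x^4/8 + x^3/2 - x^2/5 + 3*x/4


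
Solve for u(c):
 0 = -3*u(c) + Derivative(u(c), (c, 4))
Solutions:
 u(c) = C1*exp(-3^(1/4)*c) + C2*exp(3^(1/4)*c) + C3*sin(3^(1/4)*c) + C4*cos(3^(1/4)*c)


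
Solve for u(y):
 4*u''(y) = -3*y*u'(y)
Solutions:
 u(y) = C1 + C2*erf(sqrt(6)*y/4)


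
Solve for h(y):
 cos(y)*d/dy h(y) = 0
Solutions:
 h(y) = C1


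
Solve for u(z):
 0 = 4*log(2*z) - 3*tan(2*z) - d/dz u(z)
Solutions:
 u(z) = C1 + 4*z*log(z) - 4*z + 4*z*log(2) + 3*log(cos(2*z))/2


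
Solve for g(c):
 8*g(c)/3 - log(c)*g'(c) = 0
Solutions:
 g(c) = C1*exp(8*li(c)/3)


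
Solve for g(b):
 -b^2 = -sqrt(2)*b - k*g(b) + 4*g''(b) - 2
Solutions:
 g(b) = C1*exp(-b*sqrt(k)/2) + C2*exp(b*sqrt(k)/2) + b^2/k - sqrt(2)*b/k - 2/k + 8/k^2


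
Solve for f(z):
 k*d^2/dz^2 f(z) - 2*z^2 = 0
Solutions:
 f(z) = C1 + C2*z + z^4/(6*k)


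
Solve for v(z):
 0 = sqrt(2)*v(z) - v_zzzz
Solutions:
 v(z) = C1*exp(-2^(1/8)*z) + C2*exp(2^(1/8)*z) + C3*sin(2^(1/8)*z) + C4*cos(2^(1/8)*z)


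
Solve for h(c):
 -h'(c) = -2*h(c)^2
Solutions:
 h(c) = -1/(C1 + 2*c)


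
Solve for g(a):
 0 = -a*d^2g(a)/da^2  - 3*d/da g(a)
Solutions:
 g(a) = C1 + C2/a^2


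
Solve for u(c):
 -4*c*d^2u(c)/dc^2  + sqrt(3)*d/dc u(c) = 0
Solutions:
 u(c) = C1 + C2*c^(sqrt(3)/4 + 1)


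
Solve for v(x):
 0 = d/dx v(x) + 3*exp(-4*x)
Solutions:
 v(x) = C1 + 3*exp(-4*x)/4


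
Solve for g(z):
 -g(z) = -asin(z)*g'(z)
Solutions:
 g(z) = C1*exp(Integral(1/asin(z), z))


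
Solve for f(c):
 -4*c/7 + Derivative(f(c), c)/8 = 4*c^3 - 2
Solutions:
 f(c) = C1 + 8*c^4 + 16*c^2/7 - 16*c


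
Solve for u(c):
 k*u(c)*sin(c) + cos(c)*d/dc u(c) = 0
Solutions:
 u(c) = C1*exp(k*log(cos(c)))


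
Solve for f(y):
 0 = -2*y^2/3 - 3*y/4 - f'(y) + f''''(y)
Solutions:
 f(y) = C1 + C4*exp(y) - 2*y^3/9 - 3*y^2/8 + (C2*sin(sqrt(3)*y/2) + C3*cos(sqrt(3)*y/2))*exp(-y/2)


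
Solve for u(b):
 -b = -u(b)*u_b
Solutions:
 u(b) = -sqrt(C1 + b^2)
 u(b) = sqrt(C1 + b^2)


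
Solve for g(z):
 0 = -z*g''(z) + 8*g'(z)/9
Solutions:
 g(z) = C1 + C2*z^(17/9)


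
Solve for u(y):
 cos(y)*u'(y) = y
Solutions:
 u(y) = C1 + Integral(y/cos(y), y)


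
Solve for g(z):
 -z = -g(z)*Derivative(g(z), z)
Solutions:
 g(z) = -sqrt(C1 + z^2)
 g(z) = sqrt(C1 + z^2)


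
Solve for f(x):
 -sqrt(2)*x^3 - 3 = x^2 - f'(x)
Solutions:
 f(x) = C1 + sqrt(2)*x^4/4 + x^3/3 + 3*x


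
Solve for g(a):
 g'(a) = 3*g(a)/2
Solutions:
 g(a) = C1*exp(3*a/2)


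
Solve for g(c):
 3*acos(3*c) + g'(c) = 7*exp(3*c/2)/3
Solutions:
 g(c) = C1 - 3*c*acos(3*c) + sqrt(1 - 9*c^2) + 14*exp(3*c/2)/9


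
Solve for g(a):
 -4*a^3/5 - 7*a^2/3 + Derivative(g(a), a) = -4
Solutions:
 g(a) = C1 + a^4/5 + 7*a^3/9 - 4*a


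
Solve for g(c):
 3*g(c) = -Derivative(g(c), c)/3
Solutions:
 g(c) = C1*exp(-9*c)


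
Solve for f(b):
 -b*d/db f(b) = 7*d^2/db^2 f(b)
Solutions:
 f(b) = C1 + C2*erf(sqrt(14)*b/14)


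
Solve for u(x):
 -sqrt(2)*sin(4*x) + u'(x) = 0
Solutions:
 u(x) = C1 - sqrt(2)*cos(4*x)/4


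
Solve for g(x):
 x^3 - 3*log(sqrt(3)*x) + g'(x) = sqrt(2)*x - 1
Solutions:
 g(x) = C1 - x^4/4 + sqrt(2)*x^2/2 + 3*x*log(x) - 4*x + 3*x*log(3)/2


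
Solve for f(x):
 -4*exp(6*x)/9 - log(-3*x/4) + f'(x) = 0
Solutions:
 f(x) = C1 + x*log(-x) + x*(-2*log(2) - 1 + log(3)) + 2*exp(6*x)/27


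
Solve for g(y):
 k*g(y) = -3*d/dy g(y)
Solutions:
 g(y) = C1*exp(-k*y/3)


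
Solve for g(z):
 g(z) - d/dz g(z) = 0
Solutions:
 g(z) = C1*exp(z)


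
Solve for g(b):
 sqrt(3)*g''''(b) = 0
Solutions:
 g(b) = C1 + C2*b + C3*b^2 + C4*b^3


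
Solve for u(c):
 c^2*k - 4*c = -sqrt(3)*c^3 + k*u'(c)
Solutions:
 u(c) = C1 + sqrt(3)*c^4/(4*k) + c^3/3 - 2*c^2/k


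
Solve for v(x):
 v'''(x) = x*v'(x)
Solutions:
 v(x) = C1 + Integral(C2*airyai(x) + C3*airybi(x), x)


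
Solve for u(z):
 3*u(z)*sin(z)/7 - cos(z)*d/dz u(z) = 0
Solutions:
 u(z) = C1/cos(z)^(3/7)


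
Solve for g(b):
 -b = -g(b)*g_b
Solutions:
 g(b) = -sqrt(C1 + b^2)
 g(b) = sqrt(C1 + b^2)


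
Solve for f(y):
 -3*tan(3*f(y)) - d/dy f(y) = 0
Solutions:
 f(y) = -asin(C1*exp(-9*y))/3 + pi/3
 f(y) = asin(C1*exp(-9*y))/3


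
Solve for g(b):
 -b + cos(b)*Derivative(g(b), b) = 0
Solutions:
 g(b) = C1 + Integral(b/cos(b), b)


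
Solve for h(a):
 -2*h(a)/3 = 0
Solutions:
 h(a) = 0


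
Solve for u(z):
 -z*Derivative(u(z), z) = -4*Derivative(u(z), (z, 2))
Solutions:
 u(z) = C1 + C2*erfi(sqrt(2)*z/4)


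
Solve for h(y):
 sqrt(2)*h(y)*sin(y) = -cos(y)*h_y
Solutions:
 h(y) = C1*cos(y)^(sqrt(2))


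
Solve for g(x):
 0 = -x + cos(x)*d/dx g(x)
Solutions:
 g(x) = C1 + Integral(x/cos(x), x)


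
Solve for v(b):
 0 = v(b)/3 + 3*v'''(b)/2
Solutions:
 v(b) = C3*exp(-6^(1/3)*b/3) + (C1*sin(2^(1/3)*3^(5/6)*b/6) + C2*cos(2^(1/3)*3^(5/6)*b/6))*exp(6^(1/3)*b/6)


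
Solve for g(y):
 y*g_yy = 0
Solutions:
 g(y) = C1 + C2*y


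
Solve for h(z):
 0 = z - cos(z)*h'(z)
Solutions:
 h(z) = C1 + Integral(z/cos(z), z)


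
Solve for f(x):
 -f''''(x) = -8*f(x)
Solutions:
 f(x) = C1*exp(-2^(3/4)*x) + C2*exp(2^(3/4)*x) + C3*sin(2^(3/4)*x) + C4*cos(2^(3/4)*x)


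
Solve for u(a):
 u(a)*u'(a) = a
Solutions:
 u(a) = -sqrt(C1 + a^2)
 u(a) = sqrt(C1 + a^2)


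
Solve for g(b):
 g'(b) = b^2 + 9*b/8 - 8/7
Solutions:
 g(b) = C1 + b^3/3 + 9*b^2/16 - 8*b/7


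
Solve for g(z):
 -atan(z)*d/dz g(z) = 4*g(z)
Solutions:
 g(z) = C1*exp(-4*Integral(1/atan(z), z))


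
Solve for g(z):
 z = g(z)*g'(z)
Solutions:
 g(z) = -sqrt(C1 + z^2)
 g(z) = sqrt(C1 + z^2)


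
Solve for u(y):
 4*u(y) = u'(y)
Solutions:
 u(y) = C1*exp(4*y)


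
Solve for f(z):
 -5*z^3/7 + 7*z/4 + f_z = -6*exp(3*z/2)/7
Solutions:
 f(z) = C1 + 5*z^4/28 - 7*z^2/8 - 4*exp(3*z/2)/7


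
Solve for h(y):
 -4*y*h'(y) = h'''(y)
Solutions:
 h(y) = C1 + Integral(C2*airyai(-2^(2/3)*y) + C3*airybi(-2^(2/3)*y), y)


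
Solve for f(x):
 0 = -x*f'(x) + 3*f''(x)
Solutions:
 f(x) = C1 + C2*erfi(sqrt(6)*x/6)


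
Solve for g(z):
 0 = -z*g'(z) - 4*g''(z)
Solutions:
 g(z) = C1 + C2*erf(sqrt(2)*z/4)


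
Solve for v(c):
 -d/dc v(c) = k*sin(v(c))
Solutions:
 v(c) = -acos((-C1 - exp(2*c*k))/(C1 - exp(2*c*k))) + 2*pi
 v(c) = acos((-C1 - exp(2*c*k))/(C1 - exp(2*c*k)))


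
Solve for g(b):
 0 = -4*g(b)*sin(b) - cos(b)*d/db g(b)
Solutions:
 g(b) = C1*cos(b)^4


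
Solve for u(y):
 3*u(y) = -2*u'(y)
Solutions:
 u(y) = C1*exp(-3*y/2)


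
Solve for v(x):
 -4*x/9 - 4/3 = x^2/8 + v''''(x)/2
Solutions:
 v(x) = C1 + C2*x + C3*x^2 + C4*x^3 - x^6/1440 - x^5/135 - x^4/9


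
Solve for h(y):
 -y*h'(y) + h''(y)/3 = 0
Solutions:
 h(y) = C1 + C2*erfi(sqrt(6)*y/2)


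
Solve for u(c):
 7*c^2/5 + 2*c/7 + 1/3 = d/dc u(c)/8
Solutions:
 u(c) = C1 + 56*c^3/15 + 8*c^2/7 + 8*c/3


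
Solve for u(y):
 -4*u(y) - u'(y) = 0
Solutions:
 u(y) = C1*exp(-4*y)


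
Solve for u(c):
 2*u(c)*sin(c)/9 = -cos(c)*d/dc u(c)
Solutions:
 u(c) = C1*cos(c)^(2/9)


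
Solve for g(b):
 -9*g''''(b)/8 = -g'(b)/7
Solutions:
 g(b) = C1 + C4*exp(2*147^(1/3)*b/21) + (C2*sin(3^(5/6)*7^(2/3)*b/21) + C3*cos(3^(5/6)*7^(2/3)*b/21))*exp(-147^(1/3)*b/21)


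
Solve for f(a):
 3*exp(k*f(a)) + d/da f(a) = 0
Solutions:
 f(a) = Piecewise((log(1/(C1*k + 3*a*k))/k, Ne(k, 0)), (nan, True))
 f(a) = Piecewise((C1 - 3*a, Eq(k, 0)), (nan, True))


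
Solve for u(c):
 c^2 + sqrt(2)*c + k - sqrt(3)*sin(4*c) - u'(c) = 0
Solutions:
 u(c) = C1 + c^3/3 + sqrt(2)*c^2/2 + c*k + sqrt(3)*cos(4*c)/4


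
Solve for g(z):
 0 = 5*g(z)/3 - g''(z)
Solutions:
 g(z) = C1*exp(-sqrt(15)*z/3) + C2*exp(sqrt(15)*z/3)


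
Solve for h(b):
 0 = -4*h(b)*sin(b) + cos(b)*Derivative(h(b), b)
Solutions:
 h(b) = C1/cos(b)^4


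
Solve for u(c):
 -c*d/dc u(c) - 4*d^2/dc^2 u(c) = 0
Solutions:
 u(c) = C1 + C2*erf(sqrt(2)*c/4)


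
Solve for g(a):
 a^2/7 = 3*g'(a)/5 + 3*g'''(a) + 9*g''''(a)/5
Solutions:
 g(a) = C1 + C2*exp(a*(-20 + 50*2^(1/3)/(9*sqrt(2229) + 493)^(1/3) + 2^(2/3)*(9*sqrt(2229) + 493)^(1/3))/36)*sin(2^(1/3)*sqrt(3)*a*(-2^(1/3)*(9*sqrt(2229) + 493)^(1/3) + 50/(9*sqrt(2229) + 493)^(1/3))/36) + C3*exp(a*(-20 + 50*2^(1/3)/(9*sqrt(2229) + 493)^(1/3) + 2^(2/3)*(9*sqrt(2229) + 493)^(1/3))/36)*cos(2^(1/3)*sqrt(3)*a*(-2^(1/3)*(9*sqrt(2229) + 493)^(1/3) + 50/(9*sqrt(2229) + 493)^(1/3))/36) + C4*exp(-a*(50*2^(1/3)/(9*sqrt(2229) + 493)^(1/3) + 10 + 2^(2/3)*(9*sqrt(2229) + 493)^(1/3))/18) + 5*a^3/63 - 50*a/21


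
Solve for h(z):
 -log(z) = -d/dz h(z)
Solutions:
 h(z) = C1 + z*log(z) - z


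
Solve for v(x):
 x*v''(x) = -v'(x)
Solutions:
 v(x) = C1 + C2*log(x)


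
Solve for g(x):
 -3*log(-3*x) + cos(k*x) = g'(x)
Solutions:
 g(x) = C1 - 3*x*log(-x) - 3*x*log(3) + 3*x + Piecewise((sin(k*x)/k, Ne(k, 0)), (x, True))


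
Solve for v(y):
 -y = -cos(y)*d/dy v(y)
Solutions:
 v(y) = C1 + Integral(y/cos(y), y)


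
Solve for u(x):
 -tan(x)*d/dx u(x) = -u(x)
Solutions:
 u(x) = C1*sin(x)


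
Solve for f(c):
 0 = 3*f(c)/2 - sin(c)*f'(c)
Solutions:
 f(c) = C1*(cos(c) - 1)^(3/4)/(cos(c) + 1)^(3/4)


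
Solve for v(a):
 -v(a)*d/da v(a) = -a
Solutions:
 v(a) = -sqrt(C1 + a^2)
 v(a) = sqrt(C1 + a^2)


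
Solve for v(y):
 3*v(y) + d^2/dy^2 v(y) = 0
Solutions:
 v(y) = C1*sin(sqrt(3)*y) + C2*cos(sqrt(3)*y)


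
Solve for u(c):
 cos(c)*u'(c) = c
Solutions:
 u(c) = C1 + Integral(c/cos(c), c)


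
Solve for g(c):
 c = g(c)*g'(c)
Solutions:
 g(c) = -sqrt(C1 + c^2)
 g(c) = sqrt(C1 + c^2)


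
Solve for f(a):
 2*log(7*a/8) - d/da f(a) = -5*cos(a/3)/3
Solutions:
 f(a) = C1 + 2*a*log(a) - 6*a*log(2) - 2*a + 2*a*log(7) + 5*sin(a/3)


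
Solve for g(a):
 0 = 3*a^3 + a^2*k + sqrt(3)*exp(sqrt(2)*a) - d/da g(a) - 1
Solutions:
 g(a) = C1 + 3*a^4/4 + a^3*k/3 - a + sqrt(6)*exp(sqrt(2)*a)/2


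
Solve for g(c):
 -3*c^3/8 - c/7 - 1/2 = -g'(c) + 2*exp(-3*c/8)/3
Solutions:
 g(c) = C1 + 3*c^4/32 + c^2/14 + c/2 - 16*exp(-3*c/8)/9


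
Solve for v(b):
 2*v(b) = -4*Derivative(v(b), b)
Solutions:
 v(b) = C1*exp(-b/2)


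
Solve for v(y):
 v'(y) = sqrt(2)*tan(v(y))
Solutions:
 v(y) = pi - asin(C1*exp(sqrt(2)*y))
 v(y) = asin(C1*exp(sqrt(2)*y))


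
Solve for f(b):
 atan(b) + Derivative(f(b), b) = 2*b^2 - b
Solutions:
 f(b) = C1 + 2*b^3/3 - b^2/2 - b*atan(b) + log(b^2 + 1)/2


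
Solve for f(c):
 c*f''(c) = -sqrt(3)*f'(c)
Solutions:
 f(c) = C1 + C2*c^(1 - sqrt(3))


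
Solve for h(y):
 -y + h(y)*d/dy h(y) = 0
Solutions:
 h(y) = -sqrt(C1 + y^2)
 h(y) = sqrt(C1 + y^2)


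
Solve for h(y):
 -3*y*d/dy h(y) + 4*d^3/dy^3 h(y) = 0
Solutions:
 h(y) = C1 + Integral(C2*airyai(6^(1/3)*y/2) + C3*airybi(6^(1/3)*y/2), y)


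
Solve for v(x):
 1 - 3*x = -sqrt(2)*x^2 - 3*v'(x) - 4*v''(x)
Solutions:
 v(x) = C1 + C2*exp(-3*x/4) - sqrt(2)*x^3/9 + x^2/2 + 4*sqrt(2)*x^2/9 - 32*sqrt(2)*x/27 - 5*x/3


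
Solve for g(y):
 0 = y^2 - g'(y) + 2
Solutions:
 g(y) = C1 + y^3/3 + 2*y


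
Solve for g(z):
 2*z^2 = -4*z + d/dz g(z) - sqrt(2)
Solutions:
 g(z) = C1 + 2*z^3/3 + 2*z^2 + sqrt(2)*z


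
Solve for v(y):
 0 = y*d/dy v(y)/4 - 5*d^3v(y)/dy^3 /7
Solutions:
 v(y) = C1 + Integral(C2*airyai(350^(1/3)*y/10) + C3*airybi(350^(1/3)*y/10), y)


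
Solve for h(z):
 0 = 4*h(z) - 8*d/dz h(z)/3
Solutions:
 h(z) = C1*exp(3*z/2)


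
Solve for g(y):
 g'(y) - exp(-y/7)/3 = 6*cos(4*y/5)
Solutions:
 g(y) = C1 + 15*sin(4*y/5)/2 - 7*exp(-y/7)/3


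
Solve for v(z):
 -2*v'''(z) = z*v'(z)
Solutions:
 v(z) = C1 + Integral(C2*airyai(-2^(2/3)*z/2) + C3*airybi(-2^(2/3)*z/2), z)


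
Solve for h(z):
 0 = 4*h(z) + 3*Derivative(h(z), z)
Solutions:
 h(z) = C1*exp(-4*z/3)


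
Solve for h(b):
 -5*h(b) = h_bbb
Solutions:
 h(b) = C3*exp(-5^(1/3)*b) + (C1*sin(sqrt(3)*5^(1/3)*b/2) + C2*cos(sqrt(3)*5^(1/3)*b/2))*exp(5^(1/3)*b/2)


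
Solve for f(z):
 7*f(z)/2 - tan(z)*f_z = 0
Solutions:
 f(z) = C1*sin(z)^(7/2)


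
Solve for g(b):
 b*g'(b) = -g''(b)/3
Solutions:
 g(b) = C1 + C2*erf(sqrt(6)*b/2)


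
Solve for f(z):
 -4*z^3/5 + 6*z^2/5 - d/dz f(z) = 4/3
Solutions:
 f(z) = C1 - z^4/5 + 2*z^3/5 - 4*z/3


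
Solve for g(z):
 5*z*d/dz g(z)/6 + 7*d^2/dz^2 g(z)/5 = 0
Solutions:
 g(z) = C1 + C2*erf(5*sqrt(21)*z/42)


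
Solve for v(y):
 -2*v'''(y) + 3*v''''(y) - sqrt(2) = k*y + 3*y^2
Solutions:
 v(y) = C1 + C2*y + C3*y^2 + C4*exp(2*y/3) - y^5/40 + y^4*(-k - 9)/48 + y^3*(-3*k - 27 - 2*sqrt(2))/24


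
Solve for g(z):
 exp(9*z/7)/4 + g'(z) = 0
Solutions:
 g(z) = C1 - 7*exp(9*z/7)/36


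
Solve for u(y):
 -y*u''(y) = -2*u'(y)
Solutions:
 u(y) = C1 + C2*y^3


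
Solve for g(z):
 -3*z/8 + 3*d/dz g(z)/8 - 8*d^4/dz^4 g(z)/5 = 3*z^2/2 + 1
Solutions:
 g(z) = C1 + C4*exp(15^(1/3)*z/4) + 4*z^3/3 + z^2/2 + 8*z/3 + (C2*sin(3^(5/6)*5^(1/3)*z/8) + C3*cos(3^(5/6)*5^(1/3)*z/8))*exp(-15^(1/3)*z/8)


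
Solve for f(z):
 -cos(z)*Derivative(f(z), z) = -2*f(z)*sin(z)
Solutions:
 f(z) = C1/cos(z)^2


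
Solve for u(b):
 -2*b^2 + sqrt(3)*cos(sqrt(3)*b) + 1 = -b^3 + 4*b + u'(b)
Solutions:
 u(b) = C1 + b^4/4 - 2*b^3/3 - 2*b^2 + b + sin(sqrt(3)*b)


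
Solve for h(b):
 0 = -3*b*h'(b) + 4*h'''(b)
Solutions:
 h(b) = C1 + Integral(C2*airyai(6^(1/3)*b/2) + C3*airybi(6^(1/3)*b/2), b)


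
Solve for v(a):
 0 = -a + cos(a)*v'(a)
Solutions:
 v(a) = C1 + Integral(a/cos(a), a)


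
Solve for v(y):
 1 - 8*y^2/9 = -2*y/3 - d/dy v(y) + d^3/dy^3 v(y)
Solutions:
 v(y) = C1 + C2*exp(-y) + C3*exp(y) + 8*y^3/27 - y^2/3 + 7*y/9


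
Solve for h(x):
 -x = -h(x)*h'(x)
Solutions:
 h(x) = -sqrt(C1 + x^2)
 h(x) = sqrt(C1 + x^2)


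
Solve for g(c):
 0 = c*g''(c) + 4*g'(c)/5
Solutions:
 g(c) = C1 + C2*c^(1/5)


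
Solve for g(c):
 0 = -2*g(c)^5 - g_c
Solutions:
 g(c) = -I*(1/(C1 + 8*c))^(1/4)
 g(c) = I*(1/(C1 + 8*c))^(1/4)
 g(c) = -(1/(C1 + 8*c))^(1/4)
 g(c) = (1/(C1 + 8*c))^(1/4)


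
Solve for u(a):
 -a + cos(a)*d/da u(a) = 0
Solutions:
 u(a) = C1 + Integral(a/cos(a), a)


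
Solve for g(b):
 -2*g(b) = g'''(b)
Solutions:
 g(b) = C3*exp(-2^(1/3)*b) + (C1*sin(2^(1/3)*sqrt(3)*b/2) + C2*cos(2^(1/3)*sqrt(3)*b/2))*exp(2^(1/3)*b/2)


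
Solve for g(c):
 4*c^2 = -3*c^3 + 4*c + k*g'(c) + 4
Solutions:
 g(c) = C1 + 3*c^4/(4*k) + 4*c^3/(3*k) - 2*c^2/k - 4*c/k


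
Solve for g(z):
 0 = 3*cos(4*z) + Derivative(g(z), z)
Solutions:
 g(z) = C1 - 3*sin(4*z)/4


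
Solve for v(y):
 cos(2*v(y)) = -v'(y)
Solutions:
 v(y) = -asin((C1 + exp(4*y))/(C1 - exp(4*y)))/2 + pi/2
 v(y) = asin((C1 + exp(4*y))/(C1 - exp(4*y)))/2


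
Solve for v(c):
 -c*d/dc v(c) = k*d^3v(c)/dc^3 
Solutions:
 v(c) = C1 + Integral(C2*airyai(c*(-1/k)^(1/3)) + C3*airybi(c*(-1/k)^(1/3)), c)


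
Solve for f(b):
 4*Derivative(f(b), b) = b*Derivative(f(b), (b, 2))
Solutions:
 f(b) = C1 + C2*b^5


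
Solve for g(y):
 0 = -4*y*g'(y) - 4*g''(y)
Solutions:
 g(y) = C1 + C2*erf(sqrt(2)*y/2)


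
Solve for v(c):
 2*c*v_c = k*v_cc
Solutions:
 v(c) = C1 + C2*erf(c*sqrt(-1/k))/sqrt(-1/k)


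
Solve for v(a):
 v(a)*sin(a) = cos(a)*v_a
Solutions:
 v(a) = C1/cos(a)


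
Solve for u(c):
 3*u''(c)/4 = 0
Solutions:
 u(c) = C1 + C2*c


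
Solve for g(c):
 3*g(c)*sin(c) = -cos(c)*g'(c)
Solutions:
 g(c) = C1*cos(c)^3


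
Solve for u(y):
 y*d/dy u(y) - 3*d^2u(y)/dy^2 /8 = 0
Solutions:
 u(y) = C1 + C2*erfi(2*sqrt(3)*y/3)


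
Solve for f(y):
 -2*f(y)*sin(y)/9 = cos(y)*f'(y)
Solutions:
 f(y) = C1*cos(y)^(2/9)


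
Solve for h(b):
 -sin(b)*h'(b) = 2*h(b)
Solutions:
 h(b) = C1*(cos(b) + 1)/(cos(b) - 1)


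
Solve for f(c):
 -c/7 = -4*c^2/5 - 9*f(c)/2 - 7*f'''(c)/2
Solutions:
 f(c) = C3*exp(-21^(2/3)*c/7) - 8*c^2/45 + 2*c/63 + (C1*sin(3*3^(1/6)*7^(2/3)*c/14) + C2*cos(3*3^(1/6)*7^(2/3)*c/14))*exp(21^(2/3)*c/14)


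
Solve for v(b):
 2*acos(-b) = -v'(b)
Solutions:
 v(b) = C1 - 2*b*acos(-b) - 2*sqrt(1 - b^2)


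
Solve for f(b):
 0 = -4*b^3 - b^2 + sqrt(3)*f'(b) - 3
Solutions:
 f(b) = C1 + sqrt(3)*b^4/3 + sqrt(3)*b^3/9 + sqrt(3)*b


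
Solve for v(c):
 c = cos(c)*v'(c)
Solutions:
 v(c) = C1 + Integral(c/cos(c), c)


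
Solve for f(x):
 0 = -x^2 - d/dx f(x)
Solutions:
 f(x) = C1 - x^3/3


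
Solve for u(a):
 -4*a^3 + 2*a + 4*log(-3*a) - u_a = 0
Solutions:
 u(a) = C1 - a^4 + a^2 + 4*a*log(-a) + 4*a*(-1 + log(3))


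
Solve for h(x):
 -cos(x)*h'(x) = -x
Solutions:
 h(x) = C1 + Integral(x/cos(x), x)


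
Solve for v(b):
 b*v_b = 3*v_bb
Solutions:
 v(b) = C1 + C2*erfi(sqrt(6)*b/6)


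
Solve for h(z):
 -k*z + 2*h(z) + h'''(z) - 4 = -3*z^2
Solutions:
 h(z) = C3*exp(-2^(1/3)*z) + k*z/2 - 3*z^2/2 + (C1*sin(2^(1/3)*sqrt(3)*z/2) + C2*cos(2^(1/3)*sqrt(3)*z/2))*exp(2^(1/3)*z/2) + 2


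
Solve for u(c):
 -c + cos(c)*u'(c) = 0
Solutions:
 u(c) = C1 + Integral(c/cos(c), c)


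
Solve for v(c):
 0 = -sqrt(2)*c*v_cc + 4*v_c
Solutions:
 v(c) = C1 + C2*c^(1 + 2*sqrt(2))


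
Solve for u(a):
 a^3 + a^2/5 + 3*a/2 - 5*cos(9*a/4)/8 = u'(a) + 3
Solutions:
 u(a) = C1 + a^4/4 + a^3/15 + 3*a^2/4 - 3*a - 5*sin(9*a/4)/18


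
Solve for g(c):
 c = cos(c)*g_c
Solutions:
 g(c) = C1 + Integral(c/cos(c), c)


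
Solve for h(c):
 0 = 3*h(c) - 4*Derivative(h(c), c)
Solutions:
 h(c) = C1*exp(3*c/4)


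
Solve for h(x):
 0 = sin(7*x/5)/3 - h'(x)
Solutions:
 h(x) = C1 - 5*cos(7*x/5)/21


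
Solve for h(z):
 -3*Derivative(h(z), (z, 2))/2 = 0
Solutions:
 h(z) = C1 + C2*z


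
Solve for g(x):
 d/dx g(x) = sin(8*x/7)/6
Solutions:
 g(x) = C1 - 7*cos(8*x/7)/48


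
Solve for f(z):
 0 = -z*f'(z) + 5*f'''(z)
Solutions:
 f(z) = C1 + Integral(C2*airyai(5^(2/3)*z/5) + C3*airybi(5^(2/3)*z/5), z)


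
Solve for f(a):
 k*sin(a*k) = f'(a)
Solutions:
 f(a) = C1 - cos(a*k)


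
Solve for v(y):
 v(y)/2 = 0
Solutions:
 v(y) = 0


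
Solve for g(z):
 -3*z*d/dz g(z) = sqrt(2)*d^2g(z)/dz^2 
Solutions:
 g(z) = C1 + C2*erf(2^(1/4)*sqrt(3)*z/2)


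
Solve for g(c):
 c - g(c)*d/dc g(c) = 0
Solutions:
 g(c) = -sqrt(C1 + c^2)
 g(c) = sqrt(C1 + c^2)


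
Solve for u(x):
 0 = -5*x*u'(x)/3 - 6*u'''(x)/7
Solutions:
 u(x) = C1 + Integral(C2*airyai(-420^(1/3)*x/6) + C3*airybi(-420^(1/3)*x/6), x)


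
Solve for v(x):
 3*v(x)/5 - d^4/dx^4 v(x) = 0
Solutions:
 v(x) = C1*exp(-3^(1/4)*5^(3/4)*x/5) + C2*exp(3^(1/4)*5^(3/4)*x/5) + C3*sin(3^(1/4)*5^(3/4)*x/5) + C4*cos(3^(1/4)*5^(3/4)*x/5)


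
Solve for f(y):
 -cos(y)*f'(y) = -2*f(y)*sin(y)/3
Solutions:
 f(y) = C1/cos(y)^(2/3)


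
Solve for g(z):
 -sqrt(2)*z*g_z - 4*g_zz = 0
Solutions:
 g(z) = C1 + C2*erf(2^(3/4)*z/4)


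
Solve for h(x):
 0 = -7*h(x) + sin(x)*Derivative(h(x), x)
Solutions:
 h(x) = C1*sqrt(cos(x) - 1)*(cos(x)^3 - 3*cos(x)^2 + 3*cos(x) - 1)/(sqrt(cos(x) + 1)*(cos(x)^3 + 3*cos(x)^2 + 3*cos(x) + 1))


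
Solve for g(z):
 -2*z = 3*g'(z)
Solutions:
 g(z) = C1 - z^2/3


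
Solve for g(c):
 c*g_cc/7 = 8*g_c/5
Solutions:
 g(c) = C1 + C2*c^(61/5)


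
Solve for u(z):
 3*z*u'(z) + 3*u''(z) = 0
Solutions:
 u(z) = C1 + C2*erf(sqrt(2)*z/2)


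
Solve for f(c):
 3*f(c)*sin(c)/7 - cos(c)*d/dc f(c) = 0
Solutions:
 f(c) = C1/cos(c)^(3/7)


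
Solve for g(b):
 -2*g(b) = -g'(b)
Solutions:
 g(b) = C1*exp(2*b)


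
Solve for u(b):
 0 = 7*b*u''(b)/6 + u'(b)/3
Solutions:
 u(b) = C1 + C2*b^(5/7)


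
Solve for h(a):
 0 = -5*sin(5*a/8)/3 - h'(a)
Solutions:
 h(a) = C1 + 8*cos(5*a/8)/3


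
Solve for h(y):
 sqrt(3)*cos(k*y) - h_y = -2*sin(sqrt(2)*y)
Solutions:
 h(y) = C1 - sqrt(2)*cos(sqrt(2)*y) + sqrt(3)*sin(k*y)/k


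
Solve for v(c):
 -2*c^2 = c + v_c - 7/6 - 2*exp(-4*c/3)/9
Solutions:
 v(c) = C1 - 2*c^3/3 - c^2/2 + 7*c/6 - exp(-4*c/3)/6


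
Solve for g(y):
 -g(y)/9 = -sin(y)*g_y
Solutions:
 g(y) = C1*(cos(y) - 1)^(1/18)/(cos(y) + 1)^(1/18)


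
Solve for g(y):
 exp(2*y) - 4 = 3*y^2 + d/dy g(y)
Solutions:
 g(y) = C1 - y^3 - 4*y + exp(2*y)/2


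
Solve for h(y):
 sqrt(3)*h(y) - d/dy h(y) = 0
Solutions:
 h(y) = C1*exp(sqrt(3)*y)


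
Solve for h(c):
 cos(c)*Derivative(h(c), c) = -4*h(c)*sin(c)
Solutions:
 h(c) = C1*cos(c)^4


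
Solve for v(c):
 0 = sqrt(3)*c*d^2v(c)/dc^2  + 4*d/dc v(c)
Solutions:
 v(c) = C1 + C2*c^(1 - 4*sqrt(3)/3)


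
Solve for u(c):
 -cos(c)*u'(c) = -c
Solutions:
 u(c) = C1 + Integral(c/cos(c), c)


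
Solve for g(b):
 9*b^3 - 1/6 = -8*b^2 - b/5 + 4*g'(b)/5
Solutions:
 g(b) = C1 + 45*b^4/16 + 10*b^3/3 + b^2/8 - 5*b/24


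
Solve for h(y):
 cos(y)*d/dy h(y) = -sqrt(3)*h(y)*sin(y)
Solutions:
 h(y) = C1*cos(y)^(sqrt(3))


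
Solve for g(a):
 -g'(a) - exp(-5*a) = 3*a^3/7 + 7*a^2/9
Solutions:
 g(a) = C1 - 3*a^4/28 - 7*a^3/27 + exp(-5*a)/5


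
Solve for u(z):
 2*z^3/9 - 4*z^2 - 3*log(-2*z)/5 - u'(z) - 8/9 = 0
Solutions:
 u(z) = C1 + z^4/18 - 4*z^3/3 - 3*z*log(-z)/5 + z*(-27*log(2) - 13)/45


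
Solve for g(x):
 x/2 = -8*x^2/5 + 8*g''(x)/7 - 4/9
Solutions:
 g(x) = C1 + C2*x + 7*x^4/60 + 7*x^3/96 + 7*x^2/36


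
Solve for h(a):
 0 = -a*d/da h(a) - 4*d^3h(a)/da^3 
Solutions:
 h(a) = C1 + Integral(C2*airyai(-2^(1/3)*a/2) + C3*airybi(-2^(1/3)*a/2), a)


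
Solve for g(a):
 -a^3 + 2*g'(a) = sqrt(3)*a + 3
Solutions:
 g(a) = C1 + a^4/8 + sqrt(3)*a^2/4 + 3*a/2


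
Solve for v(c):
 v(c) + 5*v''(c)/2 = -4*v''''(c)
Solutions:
 v(c) = (C1*sin(sqrt(2)*c*cos(atan(sqrt(39)/5)/2)/2) + C2*cos(sqrt(2)*c*cos(atan(sqrt(39)/5)/2)/2))*exp(-sqrt(2)*c*sin(atan(sqrt(39)/5)/2)/2) + (C3*sin(sqrt(2)*c*cos(atan(sqrt(39)/5)/2)/2) + C4*cos(sqrt(2)*c*cos(atan(sqrt(39)/5)/2)/2))*exp(sqrt(2)*c*sin(atan(sqrt(39)/5)/2)/2)


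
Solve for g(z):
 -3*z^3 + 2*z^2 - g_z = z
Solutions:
 g(z) = C1 - 3*z^4/4 + 2*z^3/3 - z^2/2


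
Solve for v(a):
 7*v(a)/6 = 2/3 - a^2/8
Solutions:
 v(a) = 4/7 - 3*a^2/28


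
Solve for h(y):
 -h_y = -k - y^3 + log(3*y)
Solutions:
 h(y) = C1 + k*y + y^4/4 - y*log(y) - y*log(3) + y


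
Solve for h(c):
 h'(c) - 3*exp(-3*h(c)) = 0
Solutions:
 h(c) = log(C1 + 9*c)/3
 h(c) = log((-3^(1/3) - 3^(5/6)*I)*(C1 + 3*c)^(1/3)/2)
 h(c) = log((-3^(1/3) + 3^(5/6)*I)*(C1 + 3*c)^(1/3)/2)


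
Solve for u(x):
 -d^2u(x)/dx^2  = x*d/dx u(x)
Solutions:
 u(x) = C1 + C2*erf(sqrt(2)*x/2)


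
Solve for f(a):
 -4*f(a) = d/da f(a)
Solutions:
 f(a) = C1*exp(-4*a)


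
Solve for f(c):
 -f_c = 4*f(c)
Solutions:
 f(c) = C1*exp(-4*c)


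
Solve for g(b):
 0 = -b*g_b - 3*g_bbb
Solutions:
 g(b) = C1 + Integral(C2*airyai(-3^(2/3)*b/3) + C3*airybi(-3^(2/3)*b/3), b)


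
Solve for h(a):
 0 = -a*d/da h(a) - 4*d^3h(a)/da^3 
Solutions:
 h(a) = C1 + Integral(C2*airyai(-2^(1/3)*a/2) + C3*airybi(-2^(1/3)*a/2), a)


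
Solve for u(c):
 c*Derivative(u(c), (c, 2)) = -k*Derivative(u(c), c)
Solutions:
 u(c) = C1 + c^(1 - re(k))*(C2*sin(log(c)*Abs(im(k))) + C3*cos(log(c)*im(k)))


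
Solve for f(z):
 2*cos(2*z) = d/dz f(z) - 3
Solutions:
 f(z) = C1 + 3*z + sin(2*z)


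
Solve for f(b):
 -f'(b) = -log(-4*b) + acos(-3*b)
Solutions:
 f(b) = C1 + b*log(-b) - b*acos(-3*b) - b + 2*b*log(2) - sqrt(1 - 9*b^2)/3


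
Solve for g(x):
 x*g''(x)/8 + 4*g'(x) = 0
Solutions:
 g(x) = C1 + C2/x^31


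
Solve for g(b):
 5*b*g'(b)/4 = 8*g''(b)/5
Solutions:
 g(b) = C1 + C2*erfi(5*b/8)


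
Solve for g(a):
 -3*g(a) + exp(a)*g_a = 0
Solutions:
 g(a) = C1*exp(-3*exp(-a))


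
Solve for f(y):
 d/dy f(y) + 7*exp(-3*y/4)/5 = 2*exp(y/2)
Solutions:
 f(y) = C1 + 4*exp(y/2) + 28*exp(-3*y/4)/15


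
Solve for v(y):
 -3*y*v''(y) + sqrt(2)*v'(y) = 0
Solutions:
 v(y) = C1 + C2*y^(sqrt(2)/3 + 1)


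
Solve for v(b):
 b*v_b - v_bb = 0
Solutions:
 v(b) = C1 + C2*erfi(sqrt(2)*b/2)


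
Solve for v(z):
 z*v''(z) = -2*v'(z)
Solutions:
 v(z) = C1 + C2/z


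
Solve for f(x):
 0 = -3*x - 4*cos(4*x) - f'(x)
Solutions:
 f(x) = C1 - 3*x^2/2 - sin(4*x)


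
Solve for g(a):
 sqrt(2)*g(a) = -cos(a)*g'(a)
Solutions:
 g(a) = C1*(sin(a) - 1)^(sqrt(2)/2)/(sin(a) + 1)^(sqrt(2)/2)


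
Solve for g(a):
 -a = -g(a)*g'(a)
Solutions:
 g(a) = -sqrt(C1 + a^2)
 g(a) = sqrt(C1 + a^2)


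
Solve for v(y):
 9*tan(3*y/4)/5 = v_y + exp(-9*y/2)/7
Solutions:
 v(y) = C1 + 6*log(tan(3*y/4)^2 + 1)/5 + 2*exp(-9*y/2)/63


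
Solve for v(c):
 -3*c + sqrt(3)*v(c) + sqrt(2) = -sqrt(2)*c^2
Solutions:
 v(c) = -sqrt(6)*c^2/3 + sqrt(3)*c - sqrt(6)/3


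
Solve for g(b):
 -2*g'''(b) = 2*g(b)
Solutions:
 g(b) = C3*exp(-b) + (C1*sin(sqrt(3)*b/2) + C2*cos(sqrt(3)*b/2))*exp(b/2)


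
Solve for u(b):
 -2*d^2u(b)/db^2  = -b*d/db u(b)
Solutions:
 u(b) = C1 + C2*erfi(b/2)


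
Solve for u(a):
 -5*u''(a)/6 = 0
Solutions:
 u(a) = C1 + C2*a


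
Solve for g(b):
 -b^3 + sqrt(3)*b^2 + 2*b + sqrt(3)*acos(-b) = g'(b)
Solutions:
 g(b) = C1 - b^4/4 + sqrt(3)*b^3/3 + b^2 + sqrt(3)*(b*acos(-b) + sqrt(1 - b^2))


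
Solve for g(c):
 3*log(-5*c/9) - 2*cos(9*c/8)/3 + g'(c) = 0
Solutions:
 g(c) = C1 - 3*c*log(-c) - 3*c*log(5) + 3*c + 6*c*log(3) + 16*sin(9*c/8)/27


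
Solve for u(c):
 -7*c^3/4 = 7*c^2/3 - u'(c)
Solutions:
 u(c) = C1 + 7*c^4/16 + 7*c^3/9


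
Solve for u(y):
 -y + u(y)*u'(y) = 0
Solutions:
 u(y) = -sqrt(C1 + y^2)
 u(y) = sqrt(C1 + y^2)


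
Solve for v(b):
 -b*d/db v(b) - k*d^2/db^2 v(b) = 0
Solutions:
 v(b) = C1 + C2*sqrt(k)*erf(sqrt(2)*b*sqrt(1/k)/2)


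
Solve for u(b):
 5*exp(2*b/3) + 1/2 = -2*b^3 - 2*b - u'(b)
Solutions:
 u(b) = C1 - b^4/2 - b^2 - b/2 - 15*exp(2*b/3)/2


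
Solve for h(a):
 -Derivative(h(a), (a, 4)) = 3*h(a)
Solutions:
 h(a) = (C1*sin(sqrt(2)*3^(1/4)*a/2) + C2*cos(sqrt(2)*3^(1/4)*a/2))*exp(-sqrt(2)*3^(1/4)*a/2) + (C3*sin(sqrt(2)*3^(1/4)*a/2) + C4*cos(sqrt(2)*3^(1/4)*a/2))*exp(sqrt(2)*3^(1/4)*a/2)


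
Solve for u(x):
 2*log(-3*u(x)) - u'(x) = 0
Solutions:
 -Integral(1/(log(-_y) + log(3)), (_y, u(x)))/2 = C1 - x


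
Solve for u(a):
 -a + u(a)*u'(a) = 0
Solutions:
 u(a) = -sqrt(C1 + a^2)
 u(a) = sqrt(C1 + a^2)


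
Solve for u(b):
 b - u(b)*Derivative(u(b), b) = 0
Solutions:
 u(b) = -sqrt(C1 + b^2)
 u(b) = sqrt(C1 + b^2)


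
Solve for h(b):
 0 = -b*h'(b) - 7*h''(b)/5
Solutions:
 h(b) = C1 + C2*erf(sqrt(70)*b/14)


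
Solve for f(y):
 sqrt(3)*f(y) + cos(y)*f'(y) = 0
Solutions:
 f(y) = C1*(sin(y) - 1)^(sqrt(3)/2)/(sin(y) + 1)^(sqrt(3)/2)


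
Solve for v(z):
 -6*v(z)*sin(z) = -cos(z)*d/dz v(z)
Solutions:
 v(z) = C1/cos(z)^6


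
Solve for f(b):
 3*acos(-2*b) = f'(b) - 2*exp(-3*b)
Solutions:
 f(b) = C1 + 3*b*acos(-2*b) + 3*sqrt(1 - 4*b^2)/2 - 2*exp(-3*b)/3


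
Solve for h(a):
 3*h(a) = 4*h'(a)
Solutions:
 h(a) = C1*exp(3*a/4)


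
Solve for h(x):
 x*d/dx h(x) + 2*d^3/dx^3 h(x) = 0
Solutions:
 h(x) = C1 + Integral(C2*airyai(-2^(2/3)*x/2) + C3*airybi(-2^(2/3)*x/2), x)


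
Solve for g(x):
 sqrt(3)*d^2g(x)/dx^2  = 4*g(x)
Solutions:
 g(x) = C1*exp(-2*3^(3/4)*x/3) + C2*exp(2*3^(3/4)*x/3)


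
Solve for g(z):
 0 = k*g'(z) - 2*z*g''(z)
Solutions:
 g(z) = C1 + z^(re(k)/2 + 1)*(C2*sin(log(z)*Abs(im(k))/2) + C3*cos(log(z)*im(k)/2))


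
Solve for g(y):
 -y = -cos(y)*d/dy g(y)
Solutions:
 g(y) = C1 + Integral(y/cos(y), y)


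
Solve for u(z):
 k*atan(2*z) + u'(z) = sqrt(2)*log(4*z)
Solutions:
 u(z) = C1 - k*(z*atan(2*z) - log(4*z^2 + 1)/4) + sqrt(2)*z*(log(z) - 1) + 2*sqrt(2)*z*log(2)


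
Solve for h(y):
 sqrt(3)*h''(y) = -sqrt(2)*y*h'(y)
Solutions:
 h(y) = C1 + C2*erf(6^(3/4)*y/6)


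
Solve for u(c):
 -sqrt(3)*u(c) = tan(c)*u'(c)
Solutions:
 u(c) = C1/sin(c)^(sqrt(3))


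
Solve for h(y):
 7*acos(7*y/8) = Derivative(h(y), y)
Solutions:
 h(y) = C1 + 7*y*acos(7*y/8) - sqrt(64 - 49*y^2)


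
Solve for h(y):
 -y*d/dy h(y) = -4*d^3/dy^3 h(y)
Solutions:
 h(y) = C1 + Integral(C2*airyai(2^(1/3)*y/2) + C3*airybi(2^(1/3)*y/2), y)


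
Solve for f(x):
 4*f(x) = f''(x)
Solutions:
 f(x) = C1*exp(-2*x) + C2*exp(2*x)


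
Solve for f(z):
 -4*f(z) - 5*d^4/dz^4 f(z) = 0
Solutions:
 f(z) = (C1*sin(5^(3/4)*z/5) + C2*cos(5^(3/4)*z/5))*exp(-5^(3/4)*z/5) + (C3*sin(5^(3/4)*z/5) + C4*cos(5^(3/4)*z/5))*exp(5^(3/4)*z/5)


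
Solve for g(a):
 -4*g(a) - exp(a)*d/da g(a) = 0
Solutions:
 g(a) = C1*exp(4*exp(-a))


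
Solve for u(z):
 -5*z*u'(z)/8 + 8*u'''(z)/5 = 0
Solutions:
 u(z) = C1 + Integral(C2*airyai(5^(2/3)*z/4) + C3*airybi(5^(2/3)*z/4), z)


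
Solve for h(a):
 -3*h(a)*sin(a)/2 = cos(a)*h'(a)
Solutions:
 h(a) = C1*cos(a)^(3/2)


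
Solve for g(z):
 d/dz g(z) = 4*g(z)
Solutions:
 g(z) = C1*exp(4*z)


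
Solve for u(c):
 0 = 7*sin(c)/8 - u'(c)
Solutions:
 u(c) = C1 - 7*cos(c)/8


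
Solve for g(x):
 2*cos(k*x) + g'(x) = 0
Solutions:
 g(x) = C1 - 2*sin(k*x)/k


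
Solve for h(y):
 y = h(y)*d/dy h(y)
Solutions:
 h(y) = -sqrt(C1 + y^2)
 h(y) = sqrt(C1 + y^2)


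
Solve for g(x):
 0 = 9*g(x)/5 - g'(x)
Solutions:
 g(x) = C1*exp(9*x/5)


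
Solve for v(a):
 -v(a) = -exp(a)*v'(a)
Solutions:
 v(a) = C1*exp(-exp(-a))


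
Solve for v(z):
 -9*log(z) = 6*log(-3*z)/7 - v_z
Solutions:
 v(z) = C1 + 69*z*log(z)/7 + 3*z*(-23 + 2*log(3) + 2*I*pi)/7


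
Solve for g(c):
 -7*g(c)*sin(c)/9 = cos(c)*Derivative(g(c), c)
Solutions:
 g(c) = C1*cos(c)^(7/9)


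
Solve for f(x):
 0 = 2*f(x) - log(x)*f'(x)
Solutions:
 f(x) = C1*exp(2*li(x))


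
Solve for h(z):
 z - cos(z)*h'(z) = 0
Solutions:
 h(z) = C1 + Integral(z/cos(z), z)


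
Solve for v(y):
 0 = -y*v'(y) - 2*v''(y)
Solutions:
 v(y) = C1 + C2*erf(y/2)


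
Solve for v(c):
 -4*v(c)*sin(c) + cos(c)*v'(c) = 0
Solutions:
 v(c) = C1/cos(c)^4


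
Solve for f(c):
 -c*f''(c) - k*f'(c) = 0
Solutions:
 f(c) = C1 + c^(1 - re(k))*(C2*sin(log(c)*Abs(im(k))) + C3*cos(log(c)*im(k)))


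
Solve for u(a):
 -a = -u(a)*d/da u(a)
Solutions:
 u(a) = -sqrt(C1 + a^2)
 u(a) = sqrt(C1 + a^2)


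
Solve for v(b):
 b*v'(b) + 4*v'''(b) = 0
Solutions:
 v(b) = C1 + Integral(C2*airyai(-2^(1/3)*b/2) + C3*airybi(-2^(1/3)*b/2), b)


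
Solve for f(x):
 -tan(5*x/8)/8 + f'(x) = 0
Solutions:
 f(x) = C1 - log(cos(5*x/8))/5


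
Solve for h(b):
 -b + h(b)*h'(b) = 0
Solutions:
 h(b) = -sqrt(C1 + b^2)
 h(b) = sqrt(C1 + b^2)


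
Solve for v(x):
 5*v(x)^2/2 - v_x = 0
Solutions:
 v(x) = -2/(C1 + 5*x)


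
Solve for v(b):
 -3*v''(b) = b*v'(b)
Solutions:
 v(b) = C1 + C2*erf(sqrt(6)*b/6)


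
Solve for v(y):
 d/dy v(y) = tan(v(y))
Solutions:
 v(y) = pi - asin(C1*exp(y))
 v(y) = asin(C1*exp(y))


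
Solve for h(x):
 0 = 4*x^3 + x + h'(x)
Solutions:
 h(x) = C1 - x^4 - x^2/2


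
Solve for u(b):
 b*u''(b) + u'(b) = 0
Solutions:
 u(b) = C1 + C2*log(b)


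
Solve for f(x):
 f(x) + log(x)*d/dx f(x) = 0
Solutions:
 f(x) = C1*exp(-li(x))


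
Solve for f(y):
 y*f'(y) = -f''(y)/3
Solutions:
 f(y) = C1 + C2*erf(sqrt(6)*y/2)


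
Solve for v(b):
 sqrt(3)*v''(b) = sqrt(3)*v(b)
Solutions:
 v(b) = C1*exp(-b) + C2*exp(b)


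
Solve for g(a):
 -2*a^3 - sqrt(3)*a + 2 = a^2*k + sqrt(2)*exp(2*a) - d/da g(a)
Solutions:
 g(a) = C1 + a^4/2 + a^3*k/3 + sqrt(3)*a^2/2 - 2*a + sqrt(2)*exp(2*a)/2


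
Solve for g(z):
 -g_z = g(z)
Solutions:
 g(z) = C1*exp(-z)


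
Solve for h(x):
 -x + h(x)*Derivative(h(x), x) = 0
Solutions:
 h(x) = -sqrt(C1 + x^2)
 h(x) = sqrt(C1 + x^2)


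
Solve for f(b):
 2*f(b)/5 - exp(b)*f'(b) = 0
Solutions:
 f(b) = C1*exp(-2*exp(-b)/5)


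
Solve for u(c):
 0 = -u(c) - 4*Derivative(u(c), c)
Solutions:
 u(c) = C1*exp(-c/4)


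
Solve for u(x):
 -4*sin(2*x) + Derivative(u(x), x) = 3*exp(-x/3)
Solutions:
 u(x) = C1 - 2*cos(2*x) - 9*exp(-x/3)


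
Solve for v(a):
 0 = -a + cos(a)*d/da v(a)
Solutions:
 v(a) = C1 + Integral(a/cos(a), a)


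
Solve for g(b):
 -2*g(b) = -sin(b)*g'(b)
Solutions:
 g(b) = C1*(cos(b) - 1)/(cos(b) + 1)


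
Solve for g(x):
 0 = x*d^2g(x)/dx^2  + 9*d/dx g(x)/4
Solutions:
 g(x) = C1 + C2/x^(5/4)


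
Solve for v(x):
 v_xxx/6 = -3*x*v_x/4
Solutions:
 v(x) = C1 + Integral(C2*airyai(-6^(2/3)*x/2) + C3*airybi(-6^(2/3)*x/2), x)


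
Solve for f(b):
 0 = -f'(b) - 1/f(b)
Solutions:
 f(b) = -sqrt(C1 - 2*b)
 f(b) = sqrt(C1 - 2*b)


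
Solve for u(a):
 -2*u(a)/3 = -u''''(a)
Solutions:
 u(a) = C1*exp(-2^(1/4)*3^(3/4)*a/3) + C2*exp(2^(1/4)*3^(3/4)*a/3) + C3*sin(2^(1/4)*3^(3/4)*a/3) + C4*cos(2^(1/4)*3^(3/4)*a/3)


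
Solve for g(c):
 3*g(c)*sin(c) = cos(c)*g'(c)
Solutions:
 g(c) = C1/cos(c)^3


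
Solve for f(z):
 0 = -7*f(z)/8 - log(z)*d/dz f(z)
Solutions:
 f(z) = C1*exp(-7*li(z)/8)


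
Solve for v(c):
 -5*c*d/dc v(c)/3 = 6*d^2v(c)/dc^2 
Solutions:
 v(c) = C1 + C2*erf(sqrt(5)*c/6)


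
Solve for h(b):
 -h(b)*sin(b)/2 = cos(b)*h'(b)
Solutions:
 h(b) = C1*sqrt(cos(b))


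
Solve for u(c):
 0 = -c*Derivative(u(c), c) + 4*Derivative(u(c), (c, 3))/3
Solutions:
 u(c) = C1 + Integral(C2*airyai(6^(1/3)*c/2) + C3*airybi(6^(1/3)*c/2), c)


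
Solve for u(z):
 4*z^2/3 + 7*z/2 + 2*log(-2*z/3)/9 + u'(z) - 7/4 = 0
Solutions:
 u(z) = C1 - 4*z^3/9 - 7*z^2/4 - 2*z*log(-z)/9 + z*(-8*log(2) + 8*log(3) + 71)/36


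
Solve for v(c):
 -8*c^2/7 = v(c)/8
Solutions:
 v(c) = -64*c^2/7


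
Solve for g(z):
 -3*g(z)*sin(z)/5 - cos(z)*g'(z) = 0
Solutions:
 g(z) = C1*cos(z)^(3/5)


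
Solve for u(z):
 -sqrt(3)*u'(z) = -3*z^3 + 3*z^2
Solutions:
 u(z) = C1 + sqrt(3)*z^4/4 - sqrt(3)*z^3/3


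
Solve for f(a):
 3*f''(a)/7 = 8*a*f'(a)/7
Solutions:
 f(a) = C1 + C2*erfi(2*sqrt(3)*a/3)


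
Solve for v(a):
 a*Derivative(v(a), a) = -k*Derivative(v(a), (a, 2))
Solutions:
 v(a) = C1 + C2*sqrt(k)*erf(sqrt(2)*a*sqrt(1/k)/2)


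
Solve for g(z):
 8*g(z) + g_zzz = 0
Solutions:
 g(z) = C3*exp(-2*z) + (C1*sin(sqrt(3)*z) + C2*cos(sqrt(3)*z))*exp(z)


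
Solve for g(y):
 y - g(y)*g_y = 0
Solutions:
 g(y) = -sqrt(C1 + y^2)
 g(y) = sqrt(C1 + y^2)


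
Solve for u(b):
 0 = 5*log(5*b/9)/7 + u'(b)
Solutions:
 u(b) = C1 - 5*b*log(b)/7 - 5*b*log(5)/7 + 5*b/7 + 10*b*log(3)/7


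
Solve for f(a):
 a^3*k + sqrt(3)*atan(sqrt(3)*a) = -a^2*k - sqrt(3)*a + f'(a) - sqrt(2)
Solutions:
 f(a) = C1 + a^4*k/4 + a^3*k/3 + sqrt(3)*a^2/2 + sqrt(2)*a + sqrt(3)*(a*atan(sqrt(3)*a) - sqrt(3)*log(3*a^2 + 1)/6)


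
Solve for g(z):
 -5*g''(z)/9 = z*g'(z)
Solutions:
 g(z) = C1 + C2*erf(3*sqrt(10)*z/10)


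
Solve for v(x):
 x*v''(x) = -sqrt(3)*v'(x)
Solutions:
 v(x) = C1 + C2*x^(1 - sqrt(3))


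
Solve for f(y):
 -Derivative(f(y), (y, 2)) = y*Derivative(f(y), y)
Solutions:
 f(y) = C1 + C2*erf(sqrt(2)*y/2)


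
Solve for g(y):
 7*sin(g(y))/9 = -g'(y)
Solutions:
 7*y/9 + log(cos(g(y)) - 1)/2 - log(cos(g(y)) + 1)/2 = C1


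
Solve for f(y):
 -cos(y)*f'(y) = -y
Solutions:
 f(y) = C1 + Integral(y/cos(y), y)


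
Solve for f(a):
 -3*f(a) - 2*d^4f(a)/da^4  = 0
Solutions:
 f(a) = (C1*sin(6^(1/4)*a/2) + C2*cos(6^(1/4)*a/2))*exp(-6^(1/4)*a/2) + (C3*sin(6^(1/4)*a/2) + C4*cos(6^(1/4)*a/2))*exp(6^(1/4)*a/2)


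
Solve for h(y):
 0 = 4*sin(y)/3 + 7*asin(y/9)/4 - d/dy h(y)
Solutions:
 h(y) = C1 + 7*y*asin(y/9)/4 + 7*sqrt(81 - y^2)/4 - 4*cos(y)/3


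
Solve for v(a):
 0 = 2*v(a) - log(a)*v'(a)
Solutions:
 v(a) = C1*exp(2*li(a))


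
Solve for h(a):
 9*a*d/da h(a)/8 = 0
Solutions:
 h(a) = C1


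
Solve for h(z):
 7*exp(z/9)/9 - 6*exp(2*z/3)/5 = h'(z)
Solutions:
 h(z) = C1 + 7*exp(z/9) - 9*exp(2*z/3)/5


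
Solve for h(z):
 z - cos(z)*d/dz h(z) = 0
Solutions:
 h(z) = C1 + Integral(z/cos(z), z)


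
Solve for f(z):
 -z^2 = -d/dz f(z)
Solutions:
 f(z) = C1 + z^3/3


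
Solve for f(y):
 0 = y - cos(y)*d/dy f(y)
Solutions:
 f(y) = C1 + Integral(y/cos(y), y)


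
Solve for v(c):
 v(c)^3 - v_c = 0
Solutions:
 v(c) = -sqrt(2)*sqrt(-1/(C1 + c))/2
 v(c) = sqrt(2)*sqrt(-1/(C1 + c))/2


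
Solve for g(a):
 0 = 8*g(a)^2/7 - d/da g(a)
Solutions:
 g(a) = -7/(C1 + 8*a)


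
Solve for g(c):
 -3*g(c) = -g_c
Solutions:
 g(c) = C1*exp(3*c)


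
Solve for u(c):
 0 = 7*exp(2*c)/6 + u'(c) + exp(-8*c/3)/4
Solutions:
 u(c) = C1 - 7*exp(2*c)/12 + 3*exp(-8*c/3)/32


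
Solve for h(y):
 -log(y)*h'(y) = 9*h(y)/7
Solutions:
 h(y) = C1*exp(-9*li(y)/7)


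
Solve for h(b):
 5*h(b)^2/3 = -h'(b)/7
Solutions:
 h(b) = 3/(C1 + 35*b)


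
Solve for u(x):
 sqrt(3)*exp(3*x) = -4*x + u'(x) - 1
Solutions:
 u(x) = C1 + 2*x^2 + x + sqrt(3)*exp(3*x)/3


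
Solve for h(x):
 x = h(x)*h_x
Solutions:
 h(x) = -sqrt(C1 + x^2)
 h(x) = sqrt(C1 + x^2)


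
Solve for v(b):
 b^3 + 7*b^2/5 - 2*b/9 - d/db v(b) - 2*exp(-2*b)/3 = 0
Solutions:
 v(b) = C1 + b^4/4 + 7*b^3/15 - b^2/9 + exp(-2*b)/3


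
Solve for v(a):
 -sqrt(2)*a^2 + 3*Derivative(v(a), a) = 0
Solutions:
 v(a) = C1 + sqrt(2)*a^3/9


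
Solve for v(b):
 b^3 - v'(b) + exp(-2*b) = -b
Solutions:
 v(b) = C1 + b^4/4 + b^2/2 - exp(-2*b)/2


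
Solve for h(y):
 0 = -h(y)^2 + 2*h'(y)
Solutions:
 h(y) = -2/(C1 + y)


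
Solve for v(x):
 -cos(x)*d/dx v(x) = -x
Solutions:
 v(x) = C1 + Integral(x/cos(x), x)


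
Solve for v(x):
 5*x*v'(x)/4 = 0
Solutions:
 v(x) = C1


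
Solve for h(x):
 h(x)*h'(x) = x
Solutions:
 h(x) = -sqrt(C1 + x^2)
 h(x) = sqrt(C1 + x^2)


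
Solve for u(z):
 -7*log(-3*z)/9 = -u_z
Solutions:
 u(z) = C1 + 7*z*log(-z)/9 + 7*z*(-1 + log(3))/9


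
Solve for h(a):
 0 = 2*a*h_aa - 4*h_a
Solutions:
 h(a) = C1 + C2*a^3


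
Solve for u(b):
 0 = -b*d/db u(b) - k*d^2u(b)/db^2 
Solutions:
 u(b) = C1 + C2*sqrt(k)*erf(sqrt(2)*b*sqrt(1/k)/2)


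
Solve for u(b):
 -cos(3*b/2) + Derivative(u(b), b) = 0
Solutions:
 u(b) = C1 + 2*sin(3*b/2)/3


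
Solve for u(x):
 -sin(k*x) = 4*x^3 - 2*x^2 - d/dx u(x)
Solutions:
 u(x) = C1 + x^4 - 2*x^3/3 - cos(k*x)/k


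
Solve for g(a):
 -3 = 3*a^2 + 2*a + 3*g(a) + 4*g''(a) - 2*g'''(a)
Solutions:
 g(a) = C1*exp(a*(-2^(1/3)*(9*sqrt(145) + 113)^(1/3) - 8*2^(2/3)/(9*sqrt(145) + 113)^(1/3) + 8)/12)*sin(2^(1/3)*sqrt(3)*a*(-(9*sqrt(145) + 113)^(1/3) + 8*2^(1/3)/(9*sqrt(145) + 113)^(1/3))/12) + C2*exp(a*(-2^(1/3)*(9*sqrt(145) + 113)^(1/3) - 8*2^(2/3)/(9*sqrt(145) + 113)^(1/3) + 8)/12)*cos(2^(1/3)*sqrt(3)*a*(-(9*sqrt(145) + 113)^(1/3) + 8*2^(1/3)/(9*sqrt(145) + 113)^(1/3))/12) + C3*exp(a*(8*2^(2/3)/(9*sqrt(145) + 113)^(1/3) + 4 + 2^(1/3)*(9*sqrt(145) + 113)^(1/3))/6) - a^2 - 2*a/3 + 5/3


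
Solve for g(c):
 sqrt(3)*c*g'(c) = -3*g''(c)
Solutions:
 g(c) = C1 + C2*erf(sqrt(2)*3^(3/4)*c/6)


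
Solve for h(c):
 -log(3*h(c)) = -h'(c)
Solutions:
 -Integral(1/(log(_y) + log(3)), (_y, h(c))) = C1 - c


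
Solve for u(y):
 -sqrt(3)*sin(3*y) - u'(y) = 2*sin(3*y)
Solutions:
 u(y) = C1 + sqrt(3)*cos(3*y)/3 + 2*cos(3*y)/3


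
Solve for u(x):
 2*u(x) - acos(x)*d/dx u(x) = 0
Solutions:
 u(x) = C1*exp(2*Integral(1/acos(x), x))
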